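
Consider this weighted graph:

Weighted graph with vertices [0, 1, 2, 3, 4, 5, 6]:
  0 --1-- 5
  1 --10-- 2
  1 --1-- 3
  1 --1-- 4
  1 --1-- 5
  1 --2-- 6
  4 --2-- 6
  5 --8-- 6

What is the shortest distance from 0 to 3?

Using Dijkstra's algorithm from vertex 0:
Shortest path: 0 -> 5 -> 1 -> 3
Total weight: 1 + 1 + 1 = 3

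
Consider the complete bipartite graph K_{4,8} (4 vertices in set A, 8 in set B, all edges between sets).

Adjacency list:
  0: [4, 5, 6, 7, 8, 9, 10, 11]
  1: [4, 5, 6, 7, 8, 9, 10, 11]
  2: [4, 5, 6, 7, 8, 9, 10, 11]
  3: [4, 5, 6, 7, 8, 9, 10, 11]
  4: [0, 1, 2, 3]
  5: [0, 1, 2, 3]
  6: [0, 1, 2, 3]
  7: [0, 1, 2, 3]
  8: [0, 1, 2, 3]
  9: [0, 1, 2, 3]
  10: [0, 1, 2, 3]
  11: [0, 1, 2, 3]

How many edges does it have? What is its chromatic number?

K_{4,8} has 4 * 8 = 32 edges.
Bipartite graphs have chromatic number 2 (color each partition differently).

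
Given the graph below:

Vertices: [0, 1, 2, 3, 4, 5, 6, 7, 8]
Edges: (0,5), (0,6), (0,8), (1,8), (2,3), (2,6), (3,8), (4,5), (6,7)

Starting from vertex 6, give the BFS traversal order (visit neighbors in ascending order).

BFS from vertex 6 (neighbors processed in ascending order):
Visit order: 6, 0, 2, 7, 5, 8, 3, 4, 1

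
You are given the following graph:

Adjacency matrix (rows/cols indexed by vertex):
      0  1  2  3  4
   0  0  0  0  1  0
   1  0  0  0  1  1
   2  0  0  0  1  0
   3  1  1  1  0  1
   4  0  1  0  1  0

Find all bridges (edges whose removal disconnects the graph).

A bridge is an edge whose removal increases the number of connected components.
Bridges found: (0,3), (2,3)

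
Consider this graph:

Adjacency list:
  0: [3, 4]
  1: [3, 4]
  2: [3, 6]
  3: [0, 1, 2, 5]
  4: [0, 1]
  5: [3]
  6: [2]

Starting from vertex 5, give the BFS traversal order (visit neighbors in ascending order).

BFS from vertex 5 (neighbors processed in ascending order):
Visit order: 5, 3, 0, 1, 2, 4, 6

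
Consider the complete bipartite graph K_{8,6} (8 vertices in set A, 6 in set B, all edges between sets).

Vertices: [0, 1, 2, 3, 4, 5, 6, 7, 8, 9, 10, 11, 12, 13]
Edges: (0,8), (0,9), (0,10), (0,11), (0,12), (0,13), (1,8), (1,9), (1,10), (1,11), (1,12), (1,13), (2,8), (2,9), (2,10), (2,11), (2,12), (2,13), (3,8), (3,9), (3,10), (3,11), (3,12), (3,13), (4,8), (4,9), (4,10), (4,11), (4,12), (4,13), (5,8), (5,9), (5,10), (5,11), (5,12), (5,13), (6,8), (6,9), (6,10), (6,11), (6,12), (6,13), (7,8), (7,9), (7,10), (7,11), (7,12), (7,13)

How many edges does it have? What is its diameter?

K_{8,6} has 8 * 6 = 48 edges.
Any vertex reaches any opposite-side vertex in 1 step; same-side vertices reach in 2 steps via any opposite-side vertex.
Diameter = 2.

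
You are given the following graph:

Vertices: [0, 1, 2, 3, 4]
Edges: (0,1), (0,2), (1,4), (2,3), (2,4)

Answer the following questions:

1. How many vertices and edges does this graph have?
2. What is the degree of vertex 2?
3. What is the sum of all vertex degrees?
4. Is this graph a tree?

Count: 5 vertices, 5 edges.
Vertex 2 has neighbors [0, 3, 4], degree = 3.
Handshaking lemma: 2 * 5 = 10.
A tree on 5 vertices has 4 edges. This graph has 5 edges (1 extra). Not a tree.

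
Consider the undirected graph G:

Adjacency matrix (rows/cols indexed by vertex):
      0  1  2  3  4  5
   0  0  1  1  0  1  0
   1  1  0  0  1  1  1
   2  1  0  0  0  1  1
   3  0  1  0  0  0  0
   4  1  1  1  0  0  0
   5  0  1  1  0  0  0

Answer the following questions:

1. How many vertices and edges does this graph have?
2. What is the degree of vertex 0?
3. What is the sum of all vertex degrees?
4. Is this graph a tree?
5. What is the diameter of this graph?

Count: 6 vertices, 8 edges.
Vertex 0 has neighbors [1, 2, 4], degree = 3.
Handshaking lemma: 2 * 8 = 16.
A tree on 6 vertices has 5 edges. This graph has 8 edges (3 extra). Not a tree.
Diameter (longest shortest path) = 3.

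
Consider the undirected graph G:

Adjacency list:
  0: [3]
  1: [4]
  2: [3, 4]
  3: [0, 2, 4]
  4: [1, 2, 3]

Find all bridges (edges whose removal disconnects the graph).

A bridge is an edge whose removal increases the number of connected components.
Bridges found: (0,3), (1,4)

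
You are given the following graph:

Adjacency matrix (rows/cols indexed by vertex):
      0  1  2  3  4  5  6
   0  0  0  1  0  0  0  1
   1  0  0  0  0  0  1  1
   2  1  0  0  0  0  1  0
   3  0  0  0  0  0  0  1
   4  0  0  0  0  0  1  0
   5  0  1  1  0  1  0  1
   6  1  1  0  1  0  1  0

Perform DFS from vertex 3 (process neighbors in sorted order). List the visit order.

DFS from vertex 3 (neighbors processed in ascending order):
Visit order: 3, 6, 0, 2, 5, 1, 4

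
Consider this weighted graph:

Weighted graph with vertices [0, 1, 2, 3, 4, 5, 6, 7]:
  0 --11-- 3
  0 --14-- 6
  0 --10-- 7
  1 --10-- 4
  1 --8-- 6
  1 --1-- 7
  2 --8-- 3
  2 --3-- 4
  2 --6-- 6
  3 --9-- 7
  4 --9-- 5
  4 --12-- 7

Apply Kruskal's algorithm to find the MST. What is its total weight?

Applying Kruskal's algorithm (sort edges by weight, add if no cycle):
  Add (1,7) w=1
  Add (2,4) w=3
  Add (2,6) w=6
  Add (1,6) w=8
  Add (2,3) w=8
  Skip (3,7) w=9 (creates cycle)
  Add (4,5) w=9
  Add (0,7) w=10
  Skip (1,4) w=10 (creates cycle)
  Skip (0,3) w=11 (creates cycle)
  Skip (4,7) w=12 (creates cycle)
  Skip (0,6) w=14 (creates cycle)
MST weight = 45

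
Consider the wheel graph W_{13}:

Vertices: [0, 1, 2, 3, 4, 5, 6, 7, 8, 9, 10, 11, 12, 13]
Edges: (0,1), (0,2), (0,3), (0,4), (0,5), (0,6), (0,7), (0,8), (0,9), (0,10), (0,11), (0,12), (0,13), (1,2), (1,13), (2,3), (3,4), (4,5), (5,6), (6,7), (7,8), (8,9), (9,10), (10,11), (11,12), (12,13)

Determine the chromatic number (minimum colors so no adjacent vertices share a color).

W_{13} = C_{13} plus a hub adjacent to every cycle vertex.
The outer cycle needs 3 colors (odd cycle); the hub is adjacent to all of them so needs a fresh color.
Chromatic number = 3 + 1 = 4.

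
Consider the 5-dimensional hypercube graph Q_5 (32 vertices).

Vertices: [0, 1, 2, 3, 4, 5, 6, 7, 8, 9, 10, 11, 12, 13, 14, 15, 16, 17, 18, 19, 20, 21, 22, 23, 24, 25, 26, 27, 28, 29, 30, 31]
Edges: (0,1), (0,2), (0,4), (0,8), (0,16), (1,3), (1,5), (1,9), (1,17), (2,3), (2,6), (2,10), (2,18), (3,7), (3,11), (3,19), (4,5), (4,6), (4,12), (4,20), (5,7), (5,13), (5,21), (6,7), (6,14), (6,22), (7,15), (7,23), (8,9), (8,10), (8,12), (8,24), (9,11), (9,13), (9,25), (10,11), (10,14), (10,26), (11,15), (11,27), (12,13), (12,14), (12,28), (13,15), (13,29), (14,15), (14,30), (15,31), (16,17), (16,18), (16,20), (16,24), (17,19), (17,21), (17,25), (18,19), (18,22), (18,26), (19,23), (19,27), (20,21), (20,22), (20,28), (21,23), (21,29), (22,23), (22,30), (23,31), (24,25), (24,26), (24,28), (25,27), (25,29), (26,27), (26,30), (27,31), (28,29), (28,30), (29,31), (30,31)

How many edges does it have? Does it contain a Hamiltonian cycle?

Q_5 has 32 * 5 / 2 = 80 edges.
Q_5 (d >= 2) always has a Hamiltonian cycle: a 5-bit cyclic Gray code visits every vertex exactly once and returns to the start.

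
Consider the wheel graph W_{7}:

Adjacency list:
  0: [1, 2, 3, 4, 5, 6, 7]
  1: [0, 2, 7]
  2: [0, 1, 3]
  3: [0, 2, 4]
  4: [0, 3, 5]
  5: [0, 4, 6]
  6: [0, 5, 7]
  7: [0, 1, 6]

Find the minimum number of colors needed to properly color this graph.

W_{7} = C_{7} plus a hub adjacent to every cycle vertex.
The outer cycle needs 3 colors (odd cycle); the hub is adjacent to all of them so needs a fresh color.
Chromatic number = 3 + 1 = 4.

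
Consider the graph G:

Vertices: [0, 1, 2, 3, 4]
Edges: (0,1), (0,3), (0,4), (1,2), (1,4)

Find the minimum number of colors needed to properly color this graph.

The graph has a maximum clique of size 3 (lower bound on chromatic number).
A valid 3-coloring: {0: 0, 1: 1, 2: 0, 3: 1, 4: 2}.
Chromatic number = 3.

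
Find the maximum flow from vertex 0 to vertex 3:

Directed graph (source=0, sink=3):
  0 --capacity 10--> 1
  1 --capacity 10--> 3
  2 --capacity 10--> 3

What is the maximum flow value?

Computing max flow:
  Flow on (0->1): 10/10
  Flow on (1->3): 10/10
Maximum flow = 10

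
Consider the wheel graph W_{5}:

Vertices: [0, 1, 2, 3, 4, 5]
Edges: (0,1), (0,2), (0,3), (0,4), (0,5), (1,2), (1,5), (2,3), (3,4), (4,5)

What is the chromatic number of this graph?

W_{5} = C_{5} plus a hub adjacent to every cycle vertex.
The outer cycle needs 3 colors (odd cycle); the hub is adjacent to all of them so needs a fresh color.
Chromatic number = 3 + 1 = 4.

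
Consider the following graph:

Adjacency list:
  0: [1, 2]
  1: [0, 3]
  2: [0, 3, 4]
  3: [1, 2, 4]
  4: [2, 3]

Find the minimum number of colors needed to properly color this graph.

The graph has a maximum clique of size 3 (lower bound on chromatic number).
A valid 3-coloring: {0: 1, 1: 0, 2: 0, 3: 1, 4: 2}.
Chromatic number = 3.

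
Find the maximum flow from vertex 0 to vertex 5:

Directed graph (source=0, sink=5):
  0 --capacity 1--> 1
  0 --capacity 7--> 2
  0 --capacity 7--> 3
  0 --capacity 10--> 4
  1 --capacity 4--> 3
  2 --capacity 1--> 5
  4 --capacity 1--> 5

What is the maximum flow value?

Computing max flow:
  Flow on (0->2): 1/7
  Flow on (0->4): 1/10
  Flow on (2->5): 1/1
  Flow on (4->5): 1/1
Maximum flow = 2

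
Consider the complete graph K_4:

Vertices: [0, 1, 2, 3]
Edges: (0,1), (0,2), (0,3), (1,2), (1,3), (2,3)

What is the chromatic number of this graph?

In K_4, every vertex is adjacent to every other vertex.
Each vertex needs a unique color.
Chromatic number = 4.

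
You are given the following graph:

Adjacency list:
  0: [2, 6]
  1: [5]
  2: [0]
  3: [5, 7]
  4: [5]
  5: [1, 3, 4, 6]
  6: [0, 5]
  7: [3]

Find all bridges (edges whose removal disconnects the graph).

A bridge is an edge whose removal increases the number of connected components.
Bridges found: (0,2), (0,6), (1,5), (3,5), (3,7), (4,5), (5,6)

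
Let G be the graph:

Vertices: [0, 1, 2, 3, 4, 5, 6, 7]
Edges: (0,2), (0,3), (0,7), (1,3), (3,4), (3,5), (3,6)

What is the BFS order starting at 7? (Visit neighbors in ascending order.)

BFS from vertex 7 (neighbors processed in ascending order):
Visit order: 7, 0, 2, 3, 1, 4, 5, 6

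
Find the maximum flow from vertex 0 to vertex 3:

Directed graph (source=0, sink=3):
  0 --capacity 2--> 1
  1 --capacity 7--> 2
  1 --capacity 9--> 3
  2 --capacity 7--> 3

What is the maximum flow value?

Computing max flow:
  Flow on (0->1): 2/2
  Flow on (1->3): 2/9
Maximum flow = 2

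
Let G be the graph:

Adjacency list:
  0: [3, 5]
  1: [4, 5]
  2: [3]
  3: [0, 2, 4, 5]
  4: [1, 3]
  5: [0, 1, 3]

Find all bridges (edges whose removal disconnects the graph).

A bridge is an edge whose removal increases the number of connected components.
Bridges found: (2,3)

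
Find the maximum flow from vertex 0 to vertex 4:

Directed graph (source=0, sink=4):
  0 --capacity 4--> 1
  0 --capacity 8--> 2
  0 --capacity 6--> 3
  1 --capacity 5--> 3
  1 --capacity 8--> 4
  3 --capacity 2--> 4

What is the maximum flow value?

Computing max flow:
  Flow on (0->1): 4/4
  Flow on (0->3): 2/6
  Flow on (1->4): 4/8
  Flow on (3->4): 2/2
Maximum flow = 6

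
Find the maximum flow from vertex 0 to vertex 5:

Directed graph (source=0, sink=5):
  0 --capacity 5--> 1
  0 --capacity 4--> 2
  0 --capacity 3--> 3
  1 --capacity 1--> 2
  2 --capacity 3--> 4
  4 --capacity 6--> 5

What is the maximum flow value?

Computing max flow:
  Flow on (0->1): 1/5
  Flow on (0->2): 2/4
  Flow on (1->2): 1/1
  Flow on (2->4): 3/3
  Flow on (4->5): 3/6
Maximum flow = 3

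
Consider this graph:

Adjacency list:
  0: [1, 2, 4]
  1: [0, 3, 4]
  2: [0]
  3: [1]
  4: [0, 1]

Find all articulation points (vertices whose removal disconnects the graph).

An articulation point is a vertex whose removal disconnects the graph.
Articulation points: [0, 1]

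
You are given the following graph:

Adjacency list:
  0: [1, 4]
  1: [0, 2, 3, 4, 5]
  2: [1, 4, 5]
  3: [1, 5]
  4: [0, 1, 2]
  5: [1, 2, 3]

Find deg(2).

Vertex 2 has neighbors [1, 4, 5], so deg(2) = 3.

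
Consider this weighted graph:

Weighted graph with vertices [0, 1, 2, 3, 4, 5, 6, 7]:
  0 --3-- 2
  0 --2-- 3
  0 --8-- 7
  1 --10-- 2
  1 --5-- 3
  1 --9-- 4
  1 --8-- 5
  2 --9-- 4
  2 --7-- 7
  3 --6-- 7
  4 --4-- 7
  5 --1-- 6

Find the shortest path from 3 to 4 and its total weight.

Using Dijkstra's algorithm from vertex 3:
Shortest path: 3 -> 7 -> 4
Total weight: 6 + 4 = 10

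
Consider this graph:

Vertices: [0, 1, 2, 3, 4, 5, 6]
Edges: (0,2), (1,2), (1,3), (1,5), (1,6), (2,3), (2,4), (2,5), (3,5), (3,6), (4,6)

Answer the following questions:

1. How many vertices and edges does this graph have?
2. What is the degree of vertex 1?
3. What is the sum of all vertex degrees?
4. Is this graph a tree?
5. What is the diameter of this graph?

Count: 7 vertices, 11 edges.
Vertex 1 has neighbors [2, 3, 5, 6], degree = 4.
Handshaking lemma: 2 * 11 = 22.
A tree on 7 vertices has 6 edges. This graph has 11 edges (5 extra). Not a tree.
Diameter (longest shortest path) = 3.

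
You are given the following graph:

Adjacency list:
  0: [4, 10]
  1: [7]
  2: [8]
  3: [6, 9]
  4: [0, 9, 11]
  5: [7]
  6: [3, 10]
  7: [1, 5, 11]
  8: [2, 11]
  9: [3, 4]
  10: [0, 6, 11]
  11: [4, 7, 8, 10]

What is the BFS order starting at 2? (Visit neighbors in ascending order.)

BFS from vertex 2 (neighbors processed in ascending order):
Visit order: 2, 8, 11, 4, 7, 10, 0, 9, 1, 5, 6, 3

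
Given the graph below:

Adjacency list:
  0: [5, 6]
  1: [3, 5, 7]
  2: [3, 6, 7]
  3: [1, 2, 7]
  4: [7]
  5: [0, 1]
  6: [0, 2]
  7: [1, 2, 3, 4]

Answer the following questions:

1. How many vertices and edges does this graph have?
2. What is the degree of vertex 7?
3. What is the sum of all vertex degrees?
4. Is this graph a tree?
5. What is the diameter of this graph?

Count: 8 vertices, 10 edges.
Vertex 7 has neighbors [1, 2, 3, 4], degree = 4.
Handshaking lemma: 2 * 10 = 20.
A tree on 8 vertices has 7 edges. This graph has 10 edges (3 extra). Not a tree.
Diameter (longest shortest path) = 4.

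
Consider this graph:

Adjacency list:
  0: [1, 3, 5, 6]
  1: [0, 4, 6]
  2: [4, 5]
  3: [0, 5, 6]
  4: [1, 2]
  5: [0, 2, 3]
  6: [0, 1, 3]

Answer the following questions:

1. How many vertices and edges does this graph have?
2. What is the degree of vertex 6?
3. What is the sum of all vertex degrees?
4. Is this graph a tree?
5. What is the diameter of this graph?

Count: 7 vertices, 10 edges.
Vertex 6 has neighbors [0, 1, 3], degree = 3.
Handshaking lemma: 2 * 10 = 20.
A tree on 7 vertices has 6 edges. This graph has 10 edges (4 extra). Not a tree.
Diameter (longest shortest path) = 3.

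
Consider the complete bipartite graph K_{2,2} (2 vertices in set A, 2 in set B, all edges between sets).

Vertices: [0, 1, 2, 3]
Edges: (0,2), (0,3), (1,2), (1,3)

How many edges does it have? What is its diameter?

K_{2,2} has 2 * 2 = 4 edges.
Any vertex reaches any opposite-side vertex in 1 step; same-side vertices reach in 2 steps via any opposite-side vertex.
Diameter = 2.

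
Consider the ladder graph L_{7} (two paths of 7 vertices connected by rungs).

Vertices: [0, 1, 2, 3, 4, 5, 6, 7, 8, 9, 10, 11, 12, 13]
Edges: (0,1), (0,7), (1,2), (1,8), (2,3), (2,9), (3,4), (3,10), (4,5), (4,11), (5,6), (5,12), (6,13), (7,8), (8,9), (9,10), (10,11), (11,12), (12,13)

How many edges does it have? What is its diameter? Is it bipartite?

Ladder graph L_{7}: 7 rungs + 2 * (7-1) path edges = 7 + 12 = 19 edges.
Diameter = 7.
Ladder graphs are bipartite (alternating coloring along each path).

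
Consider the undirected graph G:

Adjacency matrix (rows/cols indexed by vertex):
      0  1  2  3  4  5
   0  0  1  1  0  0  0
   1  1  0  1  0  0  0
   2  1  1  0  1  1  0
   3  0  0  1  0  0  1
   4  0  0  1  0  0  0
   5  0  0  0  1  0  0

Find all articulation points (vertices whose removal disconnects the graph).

An articulation point is a vertex whose removal disconnects the graph.
Articulation points: [2, 3]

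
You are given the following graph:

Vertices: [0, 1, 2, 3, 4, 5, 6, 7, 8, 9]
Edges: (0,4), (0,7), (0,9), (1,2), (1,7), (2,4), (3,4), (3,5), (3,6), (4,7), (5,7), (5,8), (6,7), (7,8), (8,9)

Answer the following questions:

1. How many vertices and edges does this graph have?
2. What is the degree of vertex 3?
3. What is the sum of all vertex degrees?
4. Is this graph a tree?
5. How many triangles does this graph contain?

Count: 10 vertices, 15 edges.
Vertex 3 has neighbors [4, 5, 6], degree = 3.
Handshaking lemma: 2 * 15 = 30.
A tree on 10 vertices has 9 edges. This graph has 15 edges (6 extra). Not a tree.
Number of triangles = 2.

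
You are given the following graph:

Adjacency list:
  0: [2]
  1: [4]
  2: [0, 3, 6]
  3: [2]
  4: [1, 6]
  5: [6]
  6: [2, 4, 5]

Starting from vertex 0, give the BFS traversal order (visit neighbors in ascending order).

BFS from vertex 0 (neighbors processed in ascending order):
Visit order: 0, 2, 3, 6, 4, 5, 1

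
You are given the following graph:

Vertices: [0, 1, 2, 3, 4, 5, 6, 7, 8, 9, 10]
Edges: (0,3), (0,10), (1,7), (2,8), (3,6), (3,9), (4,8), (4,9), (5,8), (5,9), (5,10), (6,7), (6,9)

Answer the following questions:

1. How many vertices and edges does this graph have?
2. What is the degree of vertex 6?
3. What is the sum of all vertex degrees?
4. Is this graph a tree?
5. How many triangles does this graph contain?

Count: 11 vertices, 13 edges.
Vertex 6 has neighbors [3, 7, 9], degree = 3.
Handshaking lemma: 2 * 13 = 26.
A tree on 11 vertices has 10 edges. This graph has 13 edges (3 extra). Not a tree.
Number of triangles = 1.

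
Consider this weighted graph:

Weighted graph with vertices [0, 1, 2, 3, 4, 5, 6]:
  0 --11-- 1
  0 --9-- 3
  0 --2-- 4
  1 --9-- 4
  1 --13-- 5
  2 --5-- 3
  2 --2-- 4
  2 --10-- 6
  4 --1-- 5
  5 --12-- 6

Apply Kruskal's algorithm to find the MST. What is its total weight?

Applying Kruskal's algorithm (sort edges by weight, add if no cycle):
  Add (4,5) w=1
  Add (0,4) w=2
  Add (2,4) w=2
  Add (2,3) w=5
  Skip (0,3) w=9 (creates cycle)
  Add (1,4) w=9
  Add (2,6) w=10
  Skip (0,1) w=11 (creates cycle)
  Skip (5,6) w=12 (creates cycle)
  Skip (1,5) w=13 (creates cycle)
MST weight = 29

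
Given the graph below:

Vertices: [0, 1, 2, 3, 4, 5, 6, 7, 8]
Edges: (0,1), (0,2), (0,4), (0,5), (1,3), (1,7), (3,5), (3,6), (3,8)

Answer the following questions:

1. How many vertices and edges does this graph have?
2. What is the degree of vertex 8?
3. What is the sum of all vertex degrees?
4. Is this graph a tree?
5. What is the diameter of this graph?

Count: 9 vertices, 9 edges.
Vertex 8 has neighbors [3], degree = 1.
Handshaking lemma: 2 * 9 = 18.
A tree on 9 vertices has 8 edges. This graph has 9 edges (1 extra). Not a tree.
Diameter (longest shortest path) = 4.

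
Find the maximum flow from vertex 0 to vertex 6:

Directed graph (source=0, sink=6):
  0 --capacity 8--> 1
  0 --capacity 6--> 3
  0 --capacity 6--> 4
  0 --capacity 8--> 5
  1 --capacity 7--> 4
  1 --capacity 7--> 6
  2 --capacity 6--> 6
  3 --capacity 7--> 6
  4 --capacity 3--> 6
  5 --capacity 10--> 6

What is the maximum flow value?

Computing max flow:
  Flow on (0->1): 7/8
  Flow on (0->3): 6/6
  Flow on (0->4): 3/6
  Flow on (0->5): 8/8
  Flow on (1->6): 7/7
  Flow on (3->6): 6/7
  Flow on (4->6): 3/3
  Flow on (5->6): 8/10
Maximum flow = 24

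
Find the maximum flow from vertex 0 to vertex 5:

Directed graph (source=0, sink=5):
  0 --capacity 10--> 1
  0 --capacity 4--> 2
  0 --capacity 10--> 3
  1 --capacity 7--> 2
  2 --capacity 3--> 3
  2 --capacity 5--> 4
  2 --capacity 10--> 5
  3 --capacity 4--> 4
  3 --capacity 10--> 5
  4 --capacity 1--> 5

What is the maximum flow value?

Computing max flow:
  Flow on (0->1): 7/10
  Flow on (0->2): 4/4
  Flow on (0->3): 10/10
  Flow on (1->2): 7/7
  Flow on (2->3): 1/3
  Flow on (2->5): 10/10
  Flow on (3->4): 1/4
  Flow on (3->5): 10/10
  Flow on (4->5): 1/1
Maximum flow = 21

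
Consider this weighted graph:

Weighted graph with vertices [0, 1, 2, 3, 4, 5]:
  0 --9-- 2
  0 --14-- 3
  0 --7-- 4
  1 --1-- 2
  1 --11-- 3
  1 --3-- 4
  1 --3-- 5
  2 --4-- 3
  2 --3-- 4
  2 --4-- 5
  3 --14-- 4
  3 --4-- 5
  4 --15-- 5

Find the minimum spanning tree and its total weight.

Applying Kruskal's algorithm (sort edges by weight, add if no cycle):
  Add (1,2) w=1
  Add (1,5) w=3
  Add (1,4) w=3
  Skip (2,4) w=3 (creates cycle)
  Skip (2,5) w=4 (creates cycle)
  Add (2,3) w=4
  Skip (3,5) w=4 (creates cycle)
  Add (0,4) w=7
  Skip (0,2) w=9 (creates cycle)
  Skip (1,3) w=11 (creates cycle)
  Skip (0,3) w=14 (creates cycle)
  Skip (3,4) w=14 (creates cycle)
  Skip (4,5) w=15 (creates cycle)
MST weight = 18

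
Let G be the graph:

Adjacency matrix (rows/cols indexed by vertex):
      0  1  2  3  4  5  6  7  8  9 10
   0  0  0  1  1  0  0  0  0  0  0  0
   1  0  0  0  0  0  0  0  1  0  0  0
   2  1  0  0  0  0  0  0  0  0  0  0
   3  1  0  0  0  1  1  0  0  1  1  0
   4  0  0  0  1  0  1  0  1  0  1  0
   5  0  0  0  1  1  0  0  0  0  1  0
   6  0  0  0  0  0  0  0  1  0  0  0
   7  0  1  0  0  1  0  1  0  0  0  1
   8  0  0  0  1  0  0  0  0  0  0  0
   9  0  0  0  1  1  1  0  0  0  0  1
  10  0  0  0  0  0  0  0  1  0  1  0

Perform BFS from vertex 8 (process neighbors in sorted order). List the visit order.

BFS from vertex 8 (neighbors processed in ascending order):
Visit order: 8, 3, 0, 4, 5, 9, 2, 7, 10, 1, 6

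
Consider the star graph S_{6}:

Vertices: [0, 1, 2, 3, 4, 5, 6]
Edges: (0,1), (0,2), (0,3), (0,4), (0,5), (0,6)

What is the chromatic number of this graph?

S_{6} has one hub adjacent to 6 leaves; leaves are pairwise non-adjacent.
Color the hub 0 and every leaf 1.
Chromatic number = 2.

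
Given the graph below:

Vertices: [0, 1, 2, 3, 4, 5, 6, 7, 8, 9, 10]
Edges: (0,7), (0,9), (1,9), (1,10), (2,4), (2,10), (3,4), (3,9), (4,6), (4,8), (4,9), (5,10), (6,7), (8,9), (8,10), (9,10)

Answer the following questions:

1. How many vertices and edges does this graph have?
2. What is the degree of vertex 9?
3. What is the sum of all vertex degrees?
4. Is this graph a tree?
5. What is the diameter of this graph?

Count: 11 vertices, 16 edges.
Vertex 9 has neighbors [0, 1, 3, 4, 8, 10], degree = 6.
Handshaking lemma: 2 * 16 = 32.
A tree on 11 vertices has 10 edges. This graph has 16 edges (6 extra). Not a tree.
Diameter (longest shortest path) = 4.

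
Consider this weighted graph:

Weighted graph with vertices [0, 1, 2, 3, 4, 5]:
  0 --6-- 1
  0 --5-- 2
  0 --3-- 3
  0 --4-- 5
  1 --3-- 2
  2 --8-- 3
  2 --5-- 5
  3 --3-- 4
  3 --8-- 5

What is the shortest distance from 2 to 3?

Using Dijkstra's algorithm from vertex 2:
Shortest path: 2 -> 3
Total weight: 8 = 8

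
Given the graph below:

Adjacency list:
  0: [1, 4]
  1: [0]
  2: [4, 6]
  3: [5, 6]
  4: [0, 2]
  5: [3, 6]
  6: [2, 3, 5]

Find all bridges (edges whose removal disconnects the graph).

A bridge is an edge whose removal increases the number of connected components.
Bridges found: (0,1), (0,4), (2,4), (2,6)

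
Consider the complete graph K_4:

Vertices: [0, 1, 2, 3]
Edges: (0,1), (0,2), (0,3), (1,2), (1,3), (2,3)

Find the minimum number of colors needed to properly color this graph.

In K_4, every vertex is adjacent to every other vertex.
Each vertex needs a unique color.
Chromatic number = 4.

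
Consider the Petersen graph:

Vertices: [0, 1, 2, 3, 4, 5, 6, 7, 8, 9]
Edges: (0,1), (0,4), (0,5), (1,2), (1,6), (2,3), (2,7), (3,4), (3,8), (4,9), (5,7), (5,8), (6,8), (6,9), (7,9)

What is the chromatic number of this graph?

The Petersen graph contains odd cycles (e.g. the outer 5-cycle), so chi >= 3.
A proper 3-coloring exists (it is a well-known 3-chromatic graph).
Chromatic number = 3.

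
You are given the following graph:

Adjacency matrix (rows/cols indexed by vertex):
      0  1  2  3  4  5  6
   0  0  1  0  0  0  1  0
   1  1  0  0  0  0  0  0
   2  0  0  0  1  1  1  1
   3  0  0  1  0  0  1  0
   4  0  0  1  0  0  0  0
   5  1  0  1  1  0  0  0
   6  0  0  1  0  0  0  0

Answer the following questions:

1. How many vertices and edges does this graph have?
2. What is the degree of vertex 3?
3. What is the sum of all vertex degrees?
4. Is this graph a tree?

Count: 7 vertices, 7 edges.
Vertex 3 has neighbors [2, 5], degree = 2.
Handshaking lemma: 2 * 7 = 14.
A tree on 7 vertices has 6 edges. This graph has 7 edges (1 extra). Not a tree.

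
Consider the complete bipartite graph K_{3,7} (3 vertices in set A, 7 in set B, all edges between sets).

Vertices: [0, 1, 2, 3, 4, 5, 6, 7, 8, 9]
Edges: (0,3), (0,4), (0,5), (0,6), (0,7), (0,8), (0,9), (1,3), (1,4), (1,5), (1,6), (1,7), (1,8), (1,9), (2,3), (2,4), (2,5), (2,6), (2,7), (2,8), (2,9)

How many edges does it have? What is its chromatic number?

K_{3,7} has 3 * 7 = 21 edges.
Bipartite graphs have chromatic number 2 (color each partition differently).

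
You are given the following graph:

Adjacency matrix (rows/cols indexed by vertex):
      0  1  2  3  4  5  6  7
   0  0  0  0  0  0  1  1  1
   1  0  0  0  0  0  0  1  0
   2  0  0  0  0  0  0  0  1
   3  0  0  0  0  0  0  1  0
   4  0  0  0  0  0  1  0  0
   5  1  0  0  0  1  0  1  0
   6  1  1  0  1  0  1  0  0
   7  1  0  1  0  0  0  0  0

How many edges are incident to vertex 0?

Vertex 0 has neighbors [5, 6, 7], so deg(0) = 3.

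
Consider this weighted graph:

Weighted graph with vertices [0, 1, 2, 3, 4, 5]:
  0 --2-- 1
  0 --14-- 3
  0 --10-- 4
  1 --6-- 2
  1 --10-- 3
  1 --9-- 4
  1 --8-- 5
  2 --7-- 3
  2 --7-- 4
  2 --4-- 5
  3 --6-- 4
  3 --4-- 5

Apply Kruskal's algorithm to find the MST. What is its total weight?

Applying Kruskal's algorithm (sort edges by weight, add if no cycle):
  Add (0,1) w=2
  Add (2,5) w=4
  Add (3,5) w=4
  Add (1,2) w=6
  Add (3,4) w=6
  Skip (2,3) w=7 (creates cycle)
  Skip (2,4) w=7 (creates cycle)
  Skip (1,5) w=8 (creates cycle)
  Skip (1,4) w=9 (creates cycle)
  Skip (0,4) w=10 (creates cycle)
  Skip (1,3) w=10 (creates cycle)
  Skip (0,3) w=14 (creates cycle)
MST weight = 22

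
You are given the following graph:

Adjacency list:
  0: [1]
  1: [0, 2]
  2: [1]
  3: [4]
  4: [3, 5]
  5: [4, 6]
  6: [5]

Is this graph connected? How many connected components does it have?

Checking connectivity: the graph has 2 connected component(s).
Components: [[0, 1, 2], [3, 4, 5, 6]]. The graph is NOT connected.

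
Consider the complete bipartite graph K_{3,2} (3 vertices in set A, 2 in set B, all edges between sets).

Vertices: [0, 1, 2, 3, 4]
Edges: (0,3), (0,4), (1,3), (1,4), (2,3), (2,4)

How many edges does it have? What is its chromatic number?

K_{3,2} has 3 * 2 = 6 edges.
Bipartite graphs have chromatic number 2 (color each partition differently).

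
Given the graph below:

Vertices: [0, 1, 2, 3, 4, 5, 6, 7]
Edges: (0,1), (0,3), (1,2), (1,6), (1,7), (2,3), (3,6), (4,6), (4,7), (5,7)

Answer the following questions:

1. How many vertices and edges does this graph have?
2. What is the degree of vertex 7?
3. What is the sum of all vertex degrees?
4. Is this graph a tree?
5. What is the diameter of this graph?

Count: 8 vertices, 10 edges.
Vertex 7 has neighbors [1, 4, 5], degree = 3.
Handshaking lemma: 2 * 10 = 20.
A tree on 8 vertices has 7 edges. This graph has 10 edges (3 extra). Not a tree.
Diameter (longest shortest path) = 4.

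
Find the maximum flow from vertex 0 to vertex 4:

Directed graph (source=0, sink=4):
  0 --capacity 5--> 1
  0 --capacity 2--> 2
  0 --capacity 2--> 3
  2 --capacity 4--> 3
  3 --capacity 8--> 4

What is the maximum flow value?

Computing max flow:
  Flow on (0->2): 2/2
  Flow on (0->3): 2/2
  Flow on (2->3): 2/4
  Flow on (3->4): 4/8
Maximum flow = 4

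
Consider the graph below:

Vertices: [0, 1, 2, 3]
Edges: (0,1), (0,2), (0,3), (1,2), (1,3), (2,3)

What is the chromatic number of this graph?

The graph has a maximum clique of size 4 (lower bound on chromatic number).
A valid 4-coloring: {0: 0, 1: 1, 2: 2, 3: 3}.
Chromatic number = 4.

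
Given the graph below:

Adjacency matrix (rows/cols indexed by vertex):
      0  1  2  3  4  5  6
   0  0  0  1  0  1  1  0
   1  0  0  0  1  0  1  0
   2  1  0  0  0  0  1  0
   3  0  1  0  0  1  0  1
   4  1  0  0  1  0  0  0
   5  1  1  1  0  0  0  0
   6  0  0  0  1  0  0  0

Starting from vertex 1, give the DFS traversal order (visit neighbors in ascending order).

DFS from vertex 1 (neighbors processed in ascending order):
Visit order: 1, 3, 4, 0, 2, 5, 6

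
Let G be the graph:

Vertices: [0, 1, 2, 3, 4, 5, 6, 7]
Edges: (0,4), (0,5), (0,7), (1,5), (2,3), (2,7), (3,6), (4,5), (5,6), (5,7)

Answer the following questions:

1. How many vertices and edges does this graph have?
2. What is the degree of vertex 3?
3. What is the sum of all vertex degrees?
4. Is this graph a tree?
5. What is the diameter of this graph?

Count: 8 vertices, 10 edges.
Vertex 3 has neighbors [2, 6], degree = 2.
Handshaking lemma: 2 * 10 = 20.
A tree on 8 vertices has 7 edges. This graph has 10 edges (3 extra). Not a tree.
Diameter (longest shortest path) = 3.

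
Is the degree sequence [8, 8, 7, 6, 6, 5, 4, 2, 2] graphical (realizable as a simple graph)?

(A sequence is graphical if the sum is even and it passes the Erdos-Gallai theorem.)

Sum of degrees = 48. Sum is even but fails Erdos-Gallai. The sequence is NOT graphical.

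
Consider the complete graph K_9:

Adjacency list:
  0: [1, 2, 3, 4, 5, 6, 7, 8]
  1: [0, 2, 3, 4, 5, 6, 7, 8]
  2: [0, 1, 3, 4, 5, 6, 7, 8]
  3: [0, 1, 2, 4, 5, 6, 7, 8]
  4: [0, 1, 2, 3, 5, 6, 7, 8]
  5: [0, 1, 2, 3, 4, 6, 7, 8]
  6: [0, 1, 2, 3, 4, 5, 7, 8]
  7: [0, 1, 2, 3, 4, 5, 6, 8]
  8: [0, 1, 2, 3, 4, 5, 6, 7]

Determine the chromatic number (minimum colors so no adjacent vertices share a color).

In K_9, every vertex is adjacent to every other vertex.
Each vertex needs a unique color.
Chromatic number = 9.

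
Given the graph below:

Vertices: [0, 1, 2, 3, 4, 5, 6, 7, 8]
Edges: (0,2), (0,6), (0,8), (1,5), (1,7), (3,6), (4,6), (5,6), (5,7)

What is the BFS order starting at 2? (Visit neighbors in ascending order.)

BFS from vertex 2 (neighbors processed in ascending order):
Visit order: 2, 0, 6, 8, 3, 4, 5, 1, 7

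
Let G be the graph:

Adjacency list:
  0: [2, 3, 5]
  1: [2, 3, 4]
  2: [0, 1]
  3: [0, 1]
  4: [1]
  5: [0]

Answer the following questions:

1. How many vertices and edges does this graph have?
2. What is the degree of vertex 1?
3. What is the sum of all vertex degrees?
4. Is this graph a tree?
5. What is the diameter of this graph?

Count: 6 vertices, 6 edges.
Vertex 1 has neighbors [2, 3, 4], degree = 3.
Handshaking lemma: 2 * 6 = 12.
A tree on 6 vertices has 5 edges. This graph has 6 edges (1 extra). Not a tree.
Diameter (longest shortest path) = 4.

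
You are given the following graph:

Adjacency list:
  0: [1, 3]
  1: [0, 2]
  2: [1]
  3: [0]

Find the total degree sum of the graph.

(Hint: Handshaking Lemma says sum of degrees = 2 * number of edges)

Count edges: 3 edges.
By Handshaking Lemma: sum of degrees = 2 * 3 = 6.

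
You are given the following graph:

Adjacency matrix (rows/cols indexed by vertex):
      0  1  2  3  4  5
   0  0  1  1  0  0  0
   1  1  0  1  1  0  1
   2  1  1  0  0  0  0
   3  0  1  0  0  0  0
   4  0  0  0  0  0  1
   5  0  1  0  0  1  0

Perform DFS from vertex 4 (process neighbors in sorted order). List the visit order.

DFS from vertex 4 (neighbors processed in ascending order):
Visit order: 4, 5, 1, 0, 2, 3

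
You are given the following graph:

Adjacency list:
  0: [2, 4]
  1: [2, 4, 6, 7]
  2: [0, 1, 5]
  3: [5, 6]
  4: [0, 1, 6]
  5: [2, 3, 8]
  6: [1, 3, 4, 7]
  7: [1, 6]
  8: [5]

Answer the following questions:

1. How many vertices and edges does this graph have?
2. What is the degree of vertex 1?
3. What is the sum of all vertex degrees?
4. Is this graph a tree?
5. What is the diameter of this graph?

Count: 9 vertices, 12 edges.
Vertex 1 has neighbors [2, 4, 6, 7], degree = 4.
Handshaking lemma: 2 * 12 = 24.
A tree on 9 vertices has 8 edges. This graph has 12 edges (4 extra). Not a tree.
Diameter (longest shortest path) = 4.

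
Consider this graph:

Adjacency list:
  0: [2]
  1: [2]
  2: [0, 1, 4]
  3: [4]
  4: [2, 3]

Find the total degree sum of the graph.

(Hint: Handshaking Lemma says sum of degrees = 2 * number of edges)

Count edges: 4 edges.
By Handshaking Lemma: sum of degrees = 2 * 4 = 8.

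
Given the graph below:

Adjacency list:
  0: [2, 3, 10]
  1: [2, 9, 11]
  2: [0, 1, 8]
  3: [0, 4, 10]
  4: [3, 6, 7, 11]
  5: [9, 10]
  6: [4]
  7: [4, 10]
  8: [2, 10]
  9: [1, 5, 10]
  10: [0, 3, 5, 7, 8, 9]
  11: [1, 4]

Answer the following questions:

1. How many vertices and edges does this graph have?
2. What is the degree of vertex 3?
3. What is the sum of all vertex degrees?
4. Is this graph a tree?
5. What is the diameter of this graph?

Count: 12 vertices, 17 edges.
Vertex 3 has neighbors [0, 4, 10], degree = 3.
Handshaking lemma: 2 * 17 = 34.
A tree on 12 vertices has 11 edges. This graph has 17 edges (6 extra). Not a tree.
Diameter (longest shortest path) = 4.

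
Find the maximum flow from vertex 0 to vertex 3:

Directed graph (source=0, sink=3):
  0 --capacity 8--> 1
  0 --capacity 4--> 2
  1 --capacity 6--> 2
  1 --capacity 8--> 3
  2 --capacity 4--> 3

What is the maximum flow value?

Computing max flow:
  Flow on (0->1): 8/8
  Flow on (0->2): 4/4
  Flow on (1->3): 8/8
  Flow on (2->3): 4/4
Maximum flow = 12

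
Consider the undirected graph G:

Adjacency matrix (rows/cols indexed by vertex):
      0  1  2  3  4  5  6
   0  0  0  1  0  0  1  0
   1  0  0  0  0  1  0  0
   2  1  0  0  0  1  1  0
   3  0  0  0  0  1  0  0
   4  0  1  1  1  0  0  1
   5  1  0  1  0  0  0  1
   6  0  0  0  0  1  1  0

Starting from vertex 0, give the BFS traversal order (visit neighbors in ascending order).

BFS from vertex 0 (neighbors processed in ascending order):
Visit order: 0, 2, 5, 4, 6, 1, 3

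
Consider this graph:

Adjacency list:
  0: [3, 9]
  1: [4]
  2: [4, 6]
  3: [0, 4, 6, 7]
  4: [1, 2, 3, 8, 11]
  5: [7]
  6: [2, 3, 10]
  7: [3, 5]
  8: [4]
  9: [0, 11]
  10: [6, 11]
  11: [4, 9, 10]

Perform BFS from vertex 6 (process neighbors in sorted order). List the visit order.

BFS from vertex 6 (neighbors processed in ascending order):
Visit order: 6, 2, 3, 10, 4, 0, 7, 11, 1, 8, 9, 5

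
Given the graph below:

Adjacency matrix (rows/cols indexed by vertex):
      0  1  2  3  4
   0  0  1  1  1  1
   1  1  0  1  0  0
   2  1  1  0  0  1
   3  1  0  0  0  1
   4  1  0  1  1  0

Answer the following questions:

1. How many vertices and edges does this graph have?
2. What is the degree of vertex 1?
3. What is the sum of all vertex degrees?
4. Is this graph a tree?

Count: 5 vertices, 7 edges.
Vertex 1 has neighbors [0, 2], degree = 2.
Handshaking lemma: 2 * 7 = 14.
A tree on 5 vertices has 4 edges. This graph has 7 edges (3 extra). Not a tree.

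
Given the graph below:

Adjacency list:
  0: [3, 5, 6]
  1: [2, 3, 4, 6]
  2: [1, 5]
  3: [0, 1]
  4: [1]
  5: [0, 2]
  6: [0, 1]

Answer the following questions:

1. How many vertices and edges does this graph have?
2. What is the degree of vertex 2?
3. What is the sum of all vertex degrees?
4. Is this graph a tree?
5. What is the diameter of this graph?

Count: 7 vertices, 8 edges.
Vertex 2 has neighbors [1, 5], degree = 2.
Handshaking lemma: 2 * 8 = 16.
A tree on 7 vertices has 6 edges. This graph has 8 edges (2 extra). Not a tree.
Diameter (longest shortest path) = 3.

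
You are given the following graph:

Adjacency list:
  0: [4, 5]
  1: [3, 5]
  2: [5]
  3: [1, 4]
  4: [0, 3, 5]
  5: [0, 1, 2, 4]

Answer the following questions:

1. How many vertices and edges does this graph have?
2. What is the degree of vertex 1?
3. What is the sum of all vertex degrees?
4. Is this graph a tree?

Count: 6 vertices, 7 edges.
Vertex 1 has neighbors [3, 5], degree = 2.
Handshaking lemma: 2 * 7 = 14.
A tree on 6 vertices has 5 edges. This graph has 7 edges (2 extra). Not a tree.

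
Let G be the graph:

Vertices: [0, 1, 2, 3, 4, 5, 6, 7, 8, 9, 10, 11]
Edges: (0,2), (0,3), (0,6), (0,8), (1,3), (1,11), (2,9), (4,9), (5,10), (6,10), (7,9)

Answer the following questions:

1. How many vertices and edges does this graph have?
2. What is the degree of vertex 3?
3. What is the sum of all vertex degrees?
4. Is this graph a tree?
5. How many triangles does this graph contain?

Count: 12 vertices, 11 edges.
Vertex 3 has neighbors [0, 1], degree = 2.
Handshaking lemma: 2 * 11 = 22.
A graph is a tree iff it is connected and has exactly n-1 edges. This graph is connected (all 12 vertices in one component) and has 12-1 = 11 edges. It is a tree.
Number of triangles = 0.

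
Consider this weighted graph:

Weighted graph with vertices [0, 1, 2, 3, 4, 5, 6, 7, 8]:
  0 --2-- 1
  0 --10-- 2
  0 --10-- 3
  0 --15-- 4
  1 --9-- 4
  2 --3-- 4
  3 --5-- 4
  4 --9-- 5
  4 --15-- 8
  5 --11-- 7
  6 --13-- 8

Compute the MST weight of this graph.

Applying Kruskal's algorithm (sort edges by weight, add if no cycle):
  Add (0,1) w=2
  Add (2,4) w=3
  Add (3,4) w=5
  Add (1,4) w=9
  Add (4,5) w=9
  Skip (0,3) w=10 (creates cycle)
  Skip (0,2) w=10 (creates cycle)
  Add (5,7) w=11
  Add (6,8) w=13
  Skip (0,4) w=15 (creates cycle)
  Add (4,8) w=15
MST weight = 67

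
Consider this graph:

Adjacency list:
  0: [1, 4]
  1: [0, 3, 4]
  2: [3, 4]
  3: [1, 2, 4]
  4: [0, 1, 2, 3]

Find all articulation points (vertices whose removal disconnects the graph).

No articulation points. The graph is biconnected.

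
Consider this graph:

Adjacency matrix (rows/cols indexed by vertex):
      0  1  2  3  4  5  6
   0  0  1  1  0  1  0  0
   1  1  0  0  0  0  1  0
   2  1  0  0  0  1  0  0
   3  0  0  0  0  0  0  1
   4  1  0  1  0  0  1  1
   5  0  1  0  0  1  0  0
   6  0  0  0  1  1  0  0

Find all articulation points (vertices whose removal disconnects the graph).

An articulation point is a vertex whose removal disconnects the graph.
Articulation points: [4, 6]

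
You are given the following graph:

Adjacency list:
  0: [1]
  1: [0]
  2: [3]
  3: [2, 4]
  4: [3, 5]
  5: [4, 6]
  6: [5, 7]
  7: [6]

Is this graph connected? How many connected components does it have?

Checking connectivity: the graph has 2 connected component(s).
Components: [[0, 1], [2, 3, 4, 5, 6, 7]]. The graph is NOT connected.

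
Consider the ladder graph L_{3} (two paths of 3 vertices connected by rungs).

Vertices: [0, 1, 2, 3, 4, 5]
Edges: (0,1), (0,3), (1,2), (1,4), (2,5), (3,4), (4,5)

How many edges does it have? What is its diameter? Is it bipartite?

Ladder graph L_{3}: 3 rungs + 2 * (3-1) path edges = 3 + 4 = 7 edges.
Diameter = 3.
Ladder graphs are bipartite (alternating coloring along each path).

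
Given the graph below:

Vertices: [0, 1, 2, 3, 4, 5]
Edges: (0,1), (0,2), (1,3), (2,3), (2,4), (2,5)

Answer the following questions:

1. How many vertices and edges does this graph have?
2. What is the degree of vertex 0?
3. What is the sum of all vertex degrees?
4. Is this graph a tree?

Count: 6 vertices, 6 edges.
Vertex 0 has neighbors [1, 2], degree = 2.
Handshaking lemma: 2 * 6 = 12.
A tree on 6 vertices has 5 edges. This graph has 6 edges (1 extra). Not a tree.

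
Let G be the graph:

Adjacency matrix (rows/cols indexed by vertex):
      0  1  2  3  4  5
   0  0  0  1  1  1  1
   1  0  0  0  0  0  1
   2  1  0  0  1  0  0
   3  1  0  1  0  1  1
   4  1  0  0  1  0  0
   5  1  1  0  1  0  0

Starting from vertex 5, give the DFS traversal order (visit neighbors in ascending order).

DFS from vertex 5 (neighbors processed in ascending order):
Visit order: 5, 0, 2, 3, 4, 1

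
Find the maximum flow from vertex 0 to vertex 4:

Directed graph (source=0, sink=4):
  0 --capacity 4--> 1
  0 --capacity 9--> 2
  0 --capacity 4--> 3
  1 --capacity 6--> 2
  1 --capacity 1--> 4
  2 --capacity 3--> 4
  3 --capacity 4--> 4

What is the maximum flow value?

Computing max flow:
  Flow on (0->1): 1/4
  Flow on (0->2): 3/9
  Flow on (0->3): 4/4
  Flow on (1->4): 1/1
  Flow on (2->4): 3/3
  Flow on (3->4): 4/4
Maximum flow = 8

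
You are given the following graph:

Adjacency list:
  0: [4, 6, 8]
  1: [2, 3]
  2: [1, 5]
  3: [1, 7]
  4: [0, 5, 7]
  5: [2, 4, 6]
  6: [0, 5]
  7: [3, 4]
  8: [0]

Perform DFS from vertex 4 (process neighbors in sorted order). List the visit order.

DFS from vertex 4 (neighbors processed in ascending order):
Visit order: 4, 0, 6, 5, 2, 1, 3, 7, 8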